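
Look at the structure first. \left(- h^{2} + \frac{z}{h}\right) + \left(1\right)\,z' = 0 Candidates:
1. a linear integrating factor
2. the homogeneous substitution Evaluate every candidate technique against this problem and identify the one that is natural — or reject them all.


Technique: a linear integrating factor — linear in the unknown with genuine forcing: multiply through by the exponential of the integrated coefficient and the left side closes into one derivative.
- a linear integrating factor — applies; the problem has the shape this method handles.
- the homogeneous substitution — the ratio substitution does not collapse this equation.


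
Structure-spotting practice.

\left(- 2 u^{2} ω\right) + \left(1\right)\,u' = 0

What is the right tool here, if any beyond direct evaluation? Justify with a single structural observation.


Diagnosis: separation of variables — all dependence on the two variables factors apart, the defining separable shape.


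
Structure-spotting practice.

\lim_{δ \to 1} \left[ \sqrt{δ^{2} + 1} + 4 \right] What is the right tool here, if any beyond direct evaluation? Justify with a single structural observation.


Verdict: no special technique — the expression is continuous at 1 — substitute and evaluate; no indeterminate form appears.


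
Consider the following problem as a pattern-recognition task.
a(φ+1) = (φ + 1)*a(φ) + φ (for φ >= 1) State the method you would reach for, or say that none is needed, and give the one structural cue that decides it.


Method: a summation factor — the coefficient φ + 1 drifts with the index, so no fixed root exists; normalizing by the cumulative product telescopes it.


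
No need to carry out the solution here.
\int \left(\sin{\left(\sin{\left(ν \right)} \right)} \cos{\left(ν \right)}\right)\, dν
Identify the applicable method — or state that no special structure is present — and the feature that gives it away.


Method: u-substitution — structure check: outer function, inner expression \sin{\left(ν \right)}, inner derivative as a factor — the classic u = \sin{\left(ν \right)} pattern.


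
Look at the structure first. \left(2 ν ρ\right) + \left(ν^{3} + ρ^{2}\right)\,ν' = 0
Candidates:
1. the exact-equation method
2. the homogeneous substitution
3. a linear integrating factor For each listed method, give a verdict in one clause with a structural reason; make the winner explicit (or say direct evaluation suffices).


Diagnosis: the exact-equation method — checking ∂/∂ν of 2 ν ρ against ∂/∂ρ of ν^{3} + ρ^{2}: they match — the equation is exact as it stands.
- the exact-equation method — applies; the problem has the shape this method handles.
- the homogeneous substitution — the slope changes under joint rescaling, failing the degree-zero test.
- a linear integrating factor — the unknown enters nonlinearly (through a power, a denominator, or a transcendental function), which the linear integrating-factor recipe cannot absorb as-is — any repair would come from a preliminary substitution, not the factor.


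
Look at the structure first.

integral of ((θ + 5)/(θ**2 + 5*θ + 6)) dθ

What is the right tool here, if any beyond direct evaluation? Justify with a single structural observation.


Method: partial fractions — θ**2 + 5*θ + 6 splits into linear pieces, so the quotient is a sum of simple fractions — decompose before integrating.


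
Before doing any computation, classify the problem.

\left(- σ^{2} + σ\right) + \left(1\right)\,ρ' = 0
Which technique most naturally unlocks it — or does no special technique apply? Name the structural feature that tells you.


Technique: no special technique — solved for the derivative, ρ never appears on the right — this is a direct integration in σ, not a differential-equations problem at heart.


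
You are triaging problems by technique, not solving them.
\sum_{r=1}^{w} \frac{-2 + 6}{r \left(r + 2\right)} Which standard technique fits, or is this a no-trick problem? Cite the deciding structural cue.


Verdict: telescoping — integer-spaced poles in \frac{-2 + 6}{r \left(r + 2\right)} are the telescoping signature in disguise.


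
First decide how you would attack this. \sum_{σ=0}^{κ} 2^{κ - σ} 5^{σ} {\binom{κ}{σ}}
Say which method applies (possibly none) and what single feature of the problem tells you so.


Method: the binomial theorem — the binomial coefficients weight matched powers of 5 and 2, which is exactly the expansion of a binomial power.


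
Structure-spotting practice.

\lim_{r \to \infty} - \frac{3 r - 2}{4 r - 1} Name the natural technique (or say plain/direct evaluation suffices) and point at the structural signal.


Diagnosis: dominant-term comparison — as r grows, only the highest-degree terms matter — compare leading terms and read the limit off. As a single quotient, the ∞/∞ shape would yield to repeated differentiation as well — the growth comparison gets there in one look.


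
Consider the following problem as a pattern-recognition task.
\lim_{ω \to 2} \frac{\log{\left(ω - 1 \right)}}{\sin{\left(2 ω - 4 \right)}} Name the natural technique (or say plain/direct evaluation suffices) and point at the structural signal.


Verdict: l'Hôpital's rule (0/0) — the 0/0 form at 2 is the signature situation for l'Hôpital's rule. Known elementary limits would finish this too — the rule just bypasses the case analysis.


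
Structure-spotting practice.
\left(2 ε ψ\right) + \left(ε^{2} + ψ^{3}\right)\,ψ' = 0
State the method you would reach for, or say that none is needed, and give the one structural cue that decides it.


Best approach: the exact-equation method — 2 ε ψ and ε^{2} + ψ^{3} pass the exactness check on the nose, so no integrating factor in ε or ψ is needed at all.


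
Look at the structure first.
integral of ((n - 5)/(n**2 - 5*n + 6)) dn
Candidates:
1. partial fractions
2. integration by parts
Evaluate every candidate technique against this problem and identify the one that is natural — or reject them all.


Method: partial fractions — each factor of n**2 - 5*n + 6 owns one elementary piece of the integrand — separate them and integrate piecewise.
- partial fractions — yes, a natural case for it.
- integration by parts — no split into a nonconstant polynomial times one of the standard kernels — exp, sine, or cosine of a linear argument, or a logarithm — applies here.


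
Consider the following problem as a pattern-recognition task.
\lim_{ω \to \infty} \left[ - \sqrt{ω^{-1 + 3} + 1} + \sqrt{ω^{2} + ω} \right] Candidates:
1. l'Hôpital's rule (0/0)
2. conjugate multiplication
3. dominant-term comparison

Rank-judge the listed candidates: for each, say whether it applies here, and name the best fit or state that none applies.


Method: conjugate multiplication — an infinity-minus-infinity difference with a surviving radical — multiply by the conjugate to cancel the divergence.
- l'Hôpital's rule (0/0): the expression is a difference driving to ∞ − ∞, not a 0/0 quotient — there is no ratio for the rule to differentiate.
- conjugate multiplication: applicable, and directly so.
- dominant-term comparison: leading-power comparison does not apply to this form.


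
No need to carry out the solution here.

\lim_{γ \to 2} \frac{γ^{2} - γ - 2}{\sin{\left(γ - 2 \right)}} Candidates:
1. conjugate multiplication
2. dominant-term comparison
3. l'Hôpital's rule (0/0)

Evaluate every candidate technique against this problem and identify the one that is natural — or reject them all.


Method: l'Hôpital's rule (0/0) — both numerator and denominator vanish at 2: the genuine 0/0 indeterminate that l'Hôpital exists for. Known elementary limits would finish this too — the rule just bypasses the case analysis.
- conjugate multiplication — no difference of divergent radicals appears, so rationalizing has nothing to cancel.
- dominant-term comparison: no dominant-degree comparison decides it.
- l'Hôpital's rule (0/0) — yes, a natural case for it.


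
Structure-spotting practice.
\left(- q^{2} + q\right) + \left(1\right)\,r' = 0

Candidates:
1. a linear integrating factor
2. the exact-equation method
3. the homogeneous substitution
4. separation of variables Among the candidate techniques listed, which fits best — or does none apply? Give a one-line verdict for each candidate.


Verdict: no special technique — with r absent the equation is not coupled at all: direct integration in q.
- a linear integrating factor — the linear template holds only trivially here (the unknown is absent, so the coefficient is zero) — the method is not the natural label.
- the exact-equation method: the unknown never enters the equation — exactness holds emptily, with nothing for the method to add.
- the homogeneous substitution: the slope changes under joint rescaling, failing the degree-zero test.
- separation of variables — with no unknown in the slope, separating variables is a formality — the equation integrates directly.


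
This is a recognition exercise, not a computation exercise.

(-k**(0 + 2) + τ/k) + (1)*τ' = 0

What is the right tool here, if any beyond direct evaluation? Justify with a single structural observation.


Technique: a linear integrating factor — the unknown enters only to the first power against a nonzero forcing term — the integrating-factor template applies directly.


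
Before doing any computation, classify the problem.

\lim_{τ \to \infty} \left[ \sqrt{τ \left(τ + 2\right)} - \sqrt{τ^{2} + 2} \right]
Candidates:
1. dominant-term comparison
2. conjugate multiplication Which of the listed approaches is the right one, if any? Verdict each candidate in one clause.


Method: conjugate multiplication — turning the difference into a conjugate-rationalized ratio makes the limit readable.
- dominant-term comparison: no dominant-degree comparison decides it.
- conjugate multiplication — yes, a natural case for it.


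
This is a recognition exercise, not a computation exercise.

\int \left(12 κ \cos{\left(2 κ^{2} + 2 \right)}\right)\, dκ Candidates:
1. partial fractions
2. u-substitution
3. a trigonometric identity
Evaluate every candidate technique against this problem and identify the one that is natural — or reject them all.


Technique: u-substitution — set u = 2 κ^{2} + 2: a constant multiple of its derivative, namely 12 κ, is present as a factor once the integrand is collected, so the du is sitting there waiting.
- partial fractions: there is no rational-function structure to decompose.
- u-substitution: applicable, and directly so.
- a trigonometric identity — neither the even-power reduction nor the product-to-sum identity applies to this structure.


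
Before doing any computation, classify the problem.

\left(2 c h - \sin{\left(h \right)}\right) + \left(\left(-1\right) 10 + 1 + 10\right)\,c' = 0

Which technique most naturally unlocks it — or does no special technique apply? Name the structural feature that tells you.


Best approach: a linear integrating factor — linear in the unknown with genuine forcing: multiply through by the exponential of the integrated coefficient and the left side closes into one derivative.


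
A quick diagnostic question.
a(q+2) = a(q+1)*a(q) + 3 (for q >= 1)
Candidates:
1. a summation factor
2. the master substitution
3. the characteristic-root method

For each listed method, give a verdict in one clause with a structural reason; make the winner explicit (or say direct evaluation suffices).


Best approach: no special technique — no ansatz, no master substitution, no summation factor survives the nonlinearity here.
- a summation factor — the recursion is nonlinear — outside the first-order linear family a summation factor addresses.
- the master substitution: the recursive argument is a shift of the index, not a fixed fraction of it.
- the characteristic-root method: the recursion is nonlinear in the sequence values, so no linear-modes ansatz applies.


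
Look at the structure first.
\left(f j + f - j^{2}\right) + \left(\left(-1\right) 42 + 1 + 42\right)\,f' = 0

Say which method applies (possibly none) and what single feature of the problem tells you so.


Best approach: a linear integrating factor — the unknown enters only to the first power against a nonzero forcing term — the integrating-factor template applies directly.


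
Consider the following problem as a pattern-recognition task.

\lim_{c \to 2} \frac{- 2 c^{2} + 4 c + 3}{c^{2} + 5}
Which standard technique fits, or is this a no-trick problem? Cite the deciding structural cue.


Technique: no special technique — no vanishing denominator and no indeterminate clash at the point — evaluation is immediate.


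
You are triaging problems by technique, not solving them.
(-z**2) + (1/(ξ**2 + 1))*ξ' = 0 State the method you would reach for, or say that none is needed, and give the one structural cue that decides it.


Technique: separation of variables — solved for the derivative, the right side splits multiplicatively into a function of each variable alone — divide and integrate each side. The cross-partial test also passes here (vacuously, each side single-variable); the potential-function route would work, separation is simply more immediate.


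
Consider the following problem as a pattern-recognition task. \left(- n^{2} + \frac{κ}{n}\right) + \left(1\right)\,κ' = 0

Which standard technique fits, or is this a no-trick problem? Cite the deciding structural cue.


Method: a linear integrating factor — linear in the unknown with genuine forcing: multiply through by the exponential of the integrated coefficient and the left side closes into one derivative.


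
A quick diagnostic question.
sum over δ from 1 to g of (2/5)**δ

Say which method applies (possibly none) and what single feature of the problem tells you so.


Diagnosis: the geometric series formula — the ratio of consecutive terms is the constant 2/5, independent of the index — a geometric sum.


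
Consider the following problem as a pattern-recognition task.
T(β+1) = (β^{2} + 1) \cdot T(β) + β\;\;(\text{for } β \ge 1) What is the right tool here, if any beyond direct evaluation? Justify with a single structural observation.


Verdict: a summation factor — normalize by the running product of β^{2} + 1: the left side becomes a difference, and differences sum.


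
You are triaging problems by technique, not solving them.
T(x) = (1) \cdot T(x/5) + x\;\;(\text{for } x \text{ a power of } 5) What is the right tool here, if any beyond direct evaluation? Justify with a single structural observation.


Technique: the master substitution — treat m = log base 5 of x as the new clock: one recursion step advances m by one while x scales by 5.


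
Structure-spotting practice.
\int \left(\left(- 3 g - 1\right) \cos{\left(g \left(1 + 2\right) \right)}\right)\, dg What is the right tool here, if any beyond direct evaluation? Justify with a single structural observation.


Diagnosis: integration by parts — a polynomial factor - 3 g - 1 multiplies \cos{\left(g \left(1 + 2\right) \right)}; differentiating - 3 g - 1 lowers its degree while \cos{\left(g \left(1 + 2\right) \right)} integrates cleanly, so parts wins.


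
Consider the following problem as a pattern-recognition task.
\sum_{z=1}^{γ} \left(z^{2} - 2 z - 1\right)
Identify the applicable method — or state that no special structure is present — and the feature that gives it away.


Best approach: no special technique — every summand is a constant multiple of a power of z — apply the standard power-sum identities one degree at a time.


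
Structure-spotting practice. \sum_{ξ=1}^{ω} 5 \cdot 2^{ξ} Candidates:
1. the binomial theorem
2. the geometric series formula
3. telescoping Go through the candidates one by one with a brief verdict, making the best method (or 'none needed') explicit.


Verdict: the geometric series formula — term-over-term division gives 2 every time — index-free ratio, geometric sum formula applies.
- the binomial theorem — no binomial coefficients pair with matched powers.
- the geometric series formula: yes — fits the structure here.
- telescoping: writing out consecutive terms as given produces no pairwise cancellation.


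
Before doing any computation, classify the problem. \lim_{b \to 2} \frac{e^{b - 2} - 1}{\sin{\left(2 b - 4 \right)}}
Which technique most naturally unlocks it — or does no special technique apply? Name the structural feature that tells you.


Technique: l'Hôpital's rule (0/0) — numerator and denominator both vanish at 2 — a genuine 0/0 form, which is exactly when l'Hôpital applies. One could equally expand both pieces locally and compare leading terms; the rule does that in one stroke.


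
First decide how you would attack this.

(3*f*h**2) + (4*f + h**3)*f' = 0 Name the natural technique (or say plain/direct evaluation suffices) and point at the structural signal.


Verdict: the exact-equation method — the cross partial derivatives of 3*f*h**2 and 4*f + h**3 agree, so the left side is the total differential of one potential in h and f.


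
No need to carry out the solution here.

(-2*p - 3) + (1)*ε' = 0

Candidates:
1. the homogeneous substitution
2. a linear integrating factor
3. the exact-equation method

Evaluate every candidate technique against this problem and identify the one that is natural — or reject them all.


Verdict: no special technique — the slope is a function of p alone, so integrate both sides directly.
- the homogeneous substitution — the ratio of the variables does not determine the slope.
- a linear integrating factor: with the unknown absent the integrating factor is a formality; direct integration is the working structure.
- the exact-equation method: with the unknown absent from both coefficients, the cross-partial test holds emptily — nothing for the exact method to work on.


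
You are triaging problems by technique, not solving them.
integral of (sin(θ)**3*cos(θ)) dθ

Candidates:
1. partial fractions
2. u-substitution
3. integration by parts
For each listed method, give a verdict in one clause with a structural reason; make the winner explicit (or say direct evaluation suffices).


Technique: u-substitution — structure check: outer function, inner expression sin(θ), inner derivative as a factor — the classic u = sin(θ) pattern.
- partial fractions: the expression is not a ratio of polynomials that decomposes further.
- u-substitution: applicable, and directly so.
- integration by parts — the integrand does not split as a nonconstant polynomial times an exp, sine, cosine of a linear argument, or logarithm — no polynomial-kernel parts product to differentiate one side of.


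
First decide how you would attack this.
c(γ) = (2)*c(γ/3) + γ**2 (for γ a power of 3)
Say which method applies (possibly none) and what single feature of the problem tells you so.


Verdict: the master substitution — the argument shrinks by the factor 3, so measure the index on a logarithmic scale and the recursion becomes a shift.


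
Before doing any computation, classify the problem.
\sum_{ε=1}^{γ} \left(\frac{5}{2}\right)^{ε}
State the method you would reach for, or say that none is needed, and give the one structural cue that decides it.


Method: the geometric series formula — consecutive terms stand in a fixed index-free ratio — the geometric sum formula closes it.


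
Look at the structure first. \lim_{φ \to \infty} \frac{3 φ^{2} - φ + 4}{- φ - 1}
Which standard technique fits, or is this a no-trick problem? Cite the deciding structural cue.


Method: dominant-term comparison — growth-rate triage: the leading powers of φ decide the limit, everything else is noise. l'Hôpital's at-infinity variant applies to the expression viewed as a single quotient; the leading-term comparison is the direct route.


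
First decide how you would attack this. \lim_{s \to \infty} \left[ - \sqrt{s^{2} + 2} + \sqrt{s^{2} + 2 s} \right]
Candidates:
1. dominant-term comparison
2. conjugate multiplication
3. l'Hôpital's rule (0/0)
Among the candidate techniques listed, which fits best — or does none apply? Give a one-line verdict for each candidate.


Method: conjugate multiplication — turning the difference into a conjugate-rationalized ratio makes the limit readable.
- dominant-term comparison: this is not a rational comparison of growth rates at infinity.
- conjugate multiplication — a fit — the right tool for this form.
- l'Hôpital's rule (0/0): the expression is a difference driving to ∞ − ∞, not a 0/0 quotient — there is no ratio for the rule to differentiate.


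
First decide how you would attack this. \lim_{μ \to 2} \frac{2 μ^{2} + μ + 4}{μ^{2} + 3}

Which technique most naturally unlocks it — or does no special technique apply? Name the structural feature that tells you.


Verdict: no special technique — no zero denominators, no indeterminate clash at 2 — substitute and read off the value.


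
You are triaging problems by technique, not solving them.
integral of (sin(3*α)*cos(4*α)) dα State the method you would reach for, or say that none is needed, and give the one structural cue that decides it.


Diagnosis: a trigonometric identity — apply product-to-sum to sin(3*α)*cos(4*α): two clean single-angle terms replace one awkward product.


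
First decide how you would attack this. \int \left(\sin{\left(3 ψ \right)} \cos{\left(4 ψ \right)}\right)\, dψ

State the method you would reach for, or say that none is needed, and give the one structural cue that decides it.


Diagnosis: a trigonometric identity — two different frequencies multiply in \sin{\left(3 ψ \right)} \cos{\left(4 ψ \right)}; the product-to-sum formula separates them.


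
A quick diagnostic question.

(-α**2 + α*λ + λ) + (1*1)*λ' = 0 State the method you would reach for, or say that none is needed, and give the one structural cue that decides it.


Verdict: a linear integrating factor — the unknown enters only to the first power against a nonzero forcing term — the integrating-factor template applies directly.


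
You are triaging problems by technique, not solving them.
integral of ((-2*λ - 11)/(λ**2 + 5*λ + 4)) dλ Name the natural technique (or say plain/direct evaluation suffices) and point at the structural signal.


Verdict: partial fractions — a proper rational integrand whose denominator splits into simpler factors — decompose into partial fractions first.


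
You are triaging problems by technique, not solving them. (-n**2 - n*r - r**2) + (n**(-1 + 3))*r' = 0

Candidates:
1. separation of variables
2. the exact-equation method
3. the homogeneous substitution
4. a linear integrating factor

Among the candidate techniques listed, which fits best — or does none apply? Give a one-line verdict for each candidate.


Verdict: the homogeneous substitution — solved for the derivative, the right side is unchanged under scaling n and r together — it depends only on the ratio r/n, so substitute a single ratio variable.
- separation of variables — no algebra isolates the independent variable on one side and the unknown on the other.
- the exact-equation method — the cross partial derivatives disagree, so no single potential exists.
- the homogeneous substitution: applies; the problem has the shape this method handles.
- a linear integrating factor — a nonlinear term in the unknown puts this outside the integrating-factor template.


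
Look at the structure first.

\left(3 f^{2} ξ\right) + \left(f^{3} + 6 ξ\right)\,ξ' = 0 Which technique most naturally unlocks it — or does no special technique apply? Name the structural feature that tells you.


Diagnosis: the exact-equation method — because the two cross partials coincide, the form is conservative as written — recover its potential in (f, ξ).


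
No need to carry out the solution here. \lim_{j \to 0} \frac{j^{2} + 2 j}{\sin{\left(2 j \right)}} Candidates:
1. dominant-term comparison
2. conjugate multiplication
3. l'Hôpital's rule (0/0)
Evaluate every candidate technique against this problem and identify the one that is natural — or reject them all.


Technique: l'Hôpital's rule (0/0) — plug in 0: top and bottom both hit zero, so differentiate each and retry. One could equally expand both pieces locally and compare leading terms; the rule does that in one stroke.
- dominant-term comparison: no dominant-degree comparison decides it.
- conjugate multiplication: multiplying by a conjugate would not remove any indeterminacy here.
- l'Hôpital's rule (0/0): applies; the problem has the shape this method handles.


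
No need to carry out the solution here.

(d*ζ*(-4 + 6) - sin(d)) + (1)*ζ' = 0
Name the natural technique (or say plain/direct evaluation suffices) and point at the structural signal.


Method: a linear integrating factor — the unknown enters only to the first power against a nonzero forcing term — the integrating-factor template applies directly.


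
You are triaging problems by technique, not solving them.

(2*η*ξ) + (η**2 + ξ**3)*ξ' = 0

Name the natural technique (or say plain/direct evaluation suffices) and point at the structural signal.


Technique: the exact-equation method — because the two cross partials coincide, the form is conservative as written — recover its potential in (η, ξ).


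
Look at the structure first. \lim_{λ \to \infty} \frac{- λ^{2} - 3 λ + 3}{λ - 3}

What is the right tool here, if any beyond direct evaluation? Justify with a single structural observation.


Technique: dominant-term comparison — at large λ only the top-degree terms survive; compare the leading terms and the limit falls out. l'Hôpital's at-infinity variant applies to the expression viewed as a single quotient; the leading-term comparison is the direct route.


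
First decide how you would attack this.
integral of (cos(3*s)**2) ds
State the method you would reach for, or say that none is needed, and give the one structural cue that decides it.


Method: a trigonometric identity — cos(3*s)**2 is an even power — the power-reduction identity rewrites it into first-degree cosines.


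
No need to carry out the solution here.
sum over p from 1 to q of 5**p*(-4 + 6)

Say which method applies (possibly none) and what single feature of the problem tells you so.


Diagnosis: the geometric series formula — each term is 5 times the previous one, so the geometric-series formula applies directly.


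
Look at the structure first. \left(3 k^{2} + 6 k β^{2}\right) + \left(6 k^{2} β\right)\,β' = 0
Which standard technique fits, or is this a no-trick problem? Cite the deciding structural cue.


Best approach: the exact-equation method — check exactness first: here it holds (3 k^{2} + 6 k β^{2}, 6 k^{2} β have matching cross partials), so no integrating factor is needed.


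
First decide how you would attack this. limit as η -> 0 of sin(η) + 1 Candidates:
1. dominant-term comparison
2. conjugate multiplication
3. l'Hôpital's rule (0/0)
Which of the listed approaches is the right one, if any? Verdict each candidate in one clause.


Verdict: no special technique — the function is continuous at 0; evaluation is itself the limit, no machinery required.
- dominant-term comparison: no dominant power emerges to decide the limit by degree comparison.
- conjugate multiplication: there is no infinity-minus-infinity radical difference to rationalize.
- l'Hôpital's rule (0/0) — substituting the point produces a determinate value, not a 0 over 0 clash.


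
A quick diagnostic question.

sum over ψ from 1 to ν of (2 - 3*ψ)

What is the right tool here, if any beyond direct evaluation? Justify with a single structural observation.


Verdict: no special technique — Faulhaber territory: sum each constant-multiple power of ψ with its closed-form formula, no trick required.


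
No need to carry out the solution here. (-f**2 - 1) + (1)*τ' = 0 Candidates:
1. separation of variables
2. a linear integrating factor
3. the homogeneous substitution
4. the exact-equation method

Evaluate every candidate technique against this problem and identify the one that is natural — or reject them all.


Verdict: no special technique — the slope is a pure function of f; integrate both sides and be done.
- separation of variables — with no unknown in the slope, separating variables is a formality — the equation integrates directly.
- a linear integrating factor — with the unknown absent the integrating factor is a formality; direct integration is the working structure.
- the homogeneous substitution — the slope does not depend on the ratio of the variables alone.
- the exact-equation method — no dependence on the unknown anywhere: exactness is a label without content here.


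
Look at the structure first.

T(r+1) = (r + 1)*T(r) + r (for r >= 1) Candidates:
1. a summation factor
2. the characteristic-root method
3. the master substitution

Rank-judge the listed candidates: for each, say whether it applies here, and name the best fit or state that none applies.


Best approach: a summation factor — with the index-dependent coefficient r + 1, dividing by the cumulative product turns the left side into a pure difference.
- a summation factor: applies; the problem has the shape this method handles.
- the characteristic-root method — the coefficients change with the index, which the root method cannot absorb.
- the master substitution — there is no divide-the-index recursive argument.


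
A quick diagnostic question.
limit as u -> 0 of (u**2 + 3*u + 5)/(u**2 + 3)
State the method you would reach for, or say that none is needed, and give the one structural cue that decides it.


Method: no special technique — the function is continuous at 0; evaluation is itself the limit, no machinery required.


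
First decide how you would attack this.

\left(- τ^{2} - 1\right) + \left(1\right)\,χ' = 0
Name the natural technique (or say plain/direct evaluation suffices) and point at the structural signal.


Method: no special technique — with χ absent the equation is not coupled at all: direct integration in τ.


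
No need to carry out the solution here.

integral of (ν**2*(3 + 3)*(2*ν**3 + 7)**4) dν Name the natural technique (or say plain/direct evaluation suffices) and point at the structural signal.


Method: u-substitution — everything non-trivial happens through the inner expression 2*ν**3 + 7, and its derivative accounts for the remaining factor up to a constant, so set u = 2*ν**3 + 7. Multiplying out and using the power rule would succeed as well, just with far more bookkeeping.


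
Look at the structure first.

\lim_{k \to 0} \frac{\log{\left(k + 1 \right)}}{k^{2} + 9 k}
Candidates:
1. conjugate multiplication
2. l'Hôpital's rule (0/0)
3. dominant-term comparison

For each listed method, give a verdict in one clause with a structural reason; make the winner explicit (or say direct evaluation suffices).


Technique: l'Hôpital's rule (0/0) — the 0/0 form at 0 is the signature situation for l'Hôpital's rule. One could equally expand both pieces locally and compare leading terms; the rule does that in one stroke.
- conjugate multiplication: no divergent radical difference is present for a conjugate pair to cancel.
- l'Hôpital's rule (0/0) — yes, a natural case for it.
- dominant-term comparison — no ranking of term growth rates resolves the limit here.


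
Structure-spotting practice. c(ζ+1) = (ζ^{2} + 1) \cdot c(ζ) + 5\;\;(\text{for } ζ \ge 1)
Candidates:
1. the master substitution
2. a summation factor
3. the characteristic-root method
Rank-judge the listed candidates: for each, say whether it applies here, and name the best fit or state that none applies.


Diagnosis: a summation factor — normalize by the running product of ζ^{2} + 1: the left side becomes a difference, and differences sum.
- the master substitution — with no divided-index recursive call, reindexing by powers of a base buys nothing.
- a summation factor — a fit — the right tool for this form.
- the characteristic-root method: the coefficients change with the index, which the root method cannot absorb.


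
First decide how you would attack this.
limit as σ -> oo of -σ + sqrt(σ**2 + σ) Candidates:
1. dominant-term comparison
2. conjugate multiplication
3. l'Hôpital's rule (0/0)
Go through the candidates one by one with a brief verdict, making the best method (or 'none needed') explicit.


Technique: conjugate multiplication — an infinity-minus-infinity difference with a surviving radical — multiply by the conjugate to cancel the divergence.
- dominant-term comparison: no dominant power emerges to decide the limit by degree comparison.
- conjugate multiplication — a fit — the right tool for this form.
- l'Hôpital's rule (0/0) — substitution produces ∞ − ∞ rather than a vanishing quotient; the rule needs a 0/0 ratio to act on.


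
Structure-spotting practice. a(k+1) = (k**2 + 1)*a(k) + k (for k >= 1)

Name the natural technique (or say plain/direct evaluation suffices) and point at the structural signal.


Verdict: a summation factor — one-term recursion with variable weight k**2 + 1 is solved by product normalization, not by root-finding.


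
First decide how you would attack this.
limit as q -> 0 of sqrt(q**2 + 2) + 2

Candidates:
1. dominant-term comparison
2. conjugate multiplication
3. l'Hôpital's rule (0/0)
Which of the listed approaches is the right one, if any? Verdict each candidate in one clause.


Diagnosis: no special technique — nothing blocks direct substitution at 0: plug in and finish.
- dominant-term comparison: no dominant power emerges to decide the limit by degree comparison.
- conjugate multiplication — no difference of divergent radicals appears, so rationalizing has nothing to cancel.
- l'Hôpital's rule (0/0) — substituting the point gives a finite value outright — there is no indeterminate clash to repair.


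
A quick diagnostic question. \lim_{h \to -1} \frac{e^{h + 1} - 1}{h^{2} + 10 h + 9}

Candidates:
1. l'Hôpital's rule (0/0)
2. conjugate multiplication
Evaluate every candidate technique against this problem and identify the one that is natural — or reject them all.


Best approach: l'Hôpital's rule (0/0) — substituting -1 gives 0 over 0; differentiate top and bottom once and re-evaluate. A first-order expansion at the point is an equally standard path; the rule packages it.
- l'Hôpital's rule (0/0) — applies; the problem has the shape this method handles.
- conjugate multiplication — the conjugate move applies to radical differences, which this is not.


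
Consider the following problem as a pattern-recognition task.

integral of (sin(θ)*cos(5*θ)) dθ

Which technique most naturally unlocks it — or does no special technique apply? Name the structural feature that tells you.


Method: a trigonometric identity — sin(θ)*cos(5*θ) mixes two frequencies; the product-to-sum identity splits it into single-frequency sinusoids.


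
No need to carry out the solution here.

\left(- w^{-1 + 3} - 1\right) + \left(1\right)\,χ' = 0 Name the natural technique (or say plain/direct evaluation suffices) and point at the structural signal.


Diagnosis: no special technique — the slope is a function of w alone, so integrate both sides directly.


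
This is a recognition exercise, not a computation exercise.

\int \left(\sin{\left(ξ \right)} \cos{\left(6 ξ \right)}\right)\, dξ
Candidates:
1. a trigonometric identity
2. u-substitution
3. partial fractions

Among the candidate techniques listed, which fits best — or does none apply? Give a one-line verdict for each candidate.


Method: a trigonometric identity — \sin{\left(ξ \right)} \cos{\left(6 ξ \right)} mixes two frequencies; the product-to-sum identity splits it into single-frequency sinusoids.
- a trigonometric identity — applicable, and directly so.
- u-substitution: no subexpression of the integrand serves as a whole-integral substitution inner — individual terms may offer their own, but none carries its derivative as a factor of the full integrand; a working change of variable would have to be constructed from outside the expression.
- partial fractions — there is no rational-function structure to decompose.


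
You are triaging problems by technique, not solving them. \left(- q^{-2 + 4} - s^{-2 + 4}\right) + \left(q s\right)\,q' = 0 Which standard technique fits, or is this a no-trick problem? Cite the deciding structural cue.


Technique: the homogeneous substitution — the slope's numerator and denominator share total degree; set v = q/s and the equation drops to separable form. A Bernoulli rewrite works here as the equation stands — the homogeneous substitution is the more immediate reading.


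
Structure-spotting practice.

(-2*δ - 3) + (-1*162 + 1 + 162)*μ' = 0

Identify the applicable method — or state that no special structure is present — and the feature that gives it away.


Best approach: no special technique — with μ absent the equation is not coupled at all: direct integration in δ.


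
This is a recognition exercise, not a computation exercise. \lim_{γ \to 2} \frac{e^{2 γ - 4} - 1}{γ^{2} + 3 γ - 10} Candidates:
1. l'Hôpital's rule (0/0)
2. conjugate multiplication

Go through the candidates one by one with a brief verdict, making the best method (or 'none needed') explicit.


Verdict: l'Hôpital's rule (0/0) — plug in 2: top and bottom both hit zero, so differentiate each and retry. A first-order expansion at the point is an equally standard path; the rule packages it.
- l'Hôpital's rule (0/0) — applies; the problem has the shape this method handles.
- conjugate multiplication — rationalization has no target — no divergent radical difference appears.


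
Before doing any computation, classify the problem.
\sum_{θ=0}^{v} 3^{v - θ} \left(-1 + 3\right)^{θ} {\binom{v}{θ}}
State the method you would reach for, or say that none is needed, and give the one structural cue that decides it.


Verdict: the binomial theorem — the binomial coefficients weight matched powers of (-1 + 3) and 3, which is exactly the expansion of a binomial power.


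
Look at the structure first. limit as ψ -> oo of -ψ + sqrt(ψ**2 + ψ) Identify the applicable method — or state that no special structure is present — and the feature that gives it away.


Verdict: conjugate multiplication — this difference gives up after one conjugate multiplication — the radical structure cancels against its conjugate.


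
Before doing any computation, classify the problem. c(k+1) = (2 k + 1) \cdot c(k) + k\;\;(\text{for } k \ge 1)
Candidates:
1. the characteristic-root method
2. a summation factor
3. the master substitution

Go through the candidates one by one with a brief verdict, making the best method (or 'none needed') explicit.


Diagnosis: a summation factor — first-order linear but the coefficient 2 k + 1 moves with the index — divide by the cumulative product and telescope.
- the characteristic-root method: the coefficients change with the index, which the root method cannot absorb.
- a summation factor: applicable, and directly so.
- the master substitution: there is no divide-the-index recursive argument.


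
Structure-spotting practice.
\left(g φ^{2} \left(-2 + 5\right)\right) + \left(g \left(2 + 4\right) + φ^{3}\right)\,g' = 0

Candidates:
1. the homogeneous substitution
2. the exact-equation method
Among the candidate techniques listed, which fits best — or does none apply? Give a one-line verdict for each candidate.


Technique: the exact-equation method — d/dg of g φ^{2} \left(-2 + 5\right) equals d/dφ of (g \left(2 + 4\right) + φ^{3}): the form is a total differential of one potential — integrate it exactly.
- the homogeneous substitution — the ratio substitution does not collapse this equation.
- the exact-equation method — a fit — the right tool for this form.
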